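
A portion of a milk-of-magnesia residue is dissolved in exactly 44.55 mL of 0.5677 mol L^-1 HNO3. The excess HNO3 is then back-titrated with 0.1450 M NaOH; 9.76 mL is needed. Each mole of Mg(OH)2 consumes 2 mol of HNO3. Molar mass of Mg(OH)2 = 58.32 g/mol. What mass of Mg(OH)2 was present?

0.696 g

Total n(HNO3) added = 0.5677 x 0.04455 = 0.02529 mol.
n(NaOH) used = 0.1450 x 0.009760 = 0.001415 mol, which equals the excess n(HNO3).
So n(HNO3) consumed by the sample = 0.02529 - 0.001415 = 0.02388 mol.
n(Mg(OH)2) = 0.02388 / 2 = 0.01194 mol.
mass = 0.01194 mol x 58.32 g/mol = 0.696 g.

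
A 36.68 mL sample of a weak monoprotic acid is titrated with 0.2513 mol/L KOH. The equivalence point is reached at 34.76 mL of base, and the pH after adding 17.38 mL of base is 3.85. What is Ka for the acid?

17.38 mL is half of the equivalence volume, so this is the half-equivalence point where [HA] = [A^-].
At half-equivalence pH = pKa, so pKa = 3.85.
Ka = 10^(-3.85) = 1.4 x 10^-4.

1.4 x 10^-4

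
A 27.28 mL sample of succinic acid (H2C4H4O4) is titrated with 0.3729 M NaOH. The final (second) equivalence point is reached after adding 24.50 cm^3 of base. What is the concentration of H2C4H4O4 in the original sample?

n(NaOH) = 0.3729 x 0.02450 = 0.009136 mol.
At the final (second) equivalence point, 2 mol OH^- react per mol H2C4H4O4, so n(H2C4H4O4) = 0.009136 / 2 = 0.004568 mol.
[H2C4H4O4] = 0.004568 / 0.02728 L = 0.167 M.

0.167 M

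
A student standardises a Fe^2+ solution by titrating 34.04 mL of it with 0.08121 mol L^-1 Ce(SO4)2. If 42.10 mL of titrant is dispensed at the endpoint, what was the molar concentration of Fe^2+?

n(Ce(SO4)2) = 0.08121 x 0.04210 = 0.003419 mol.
From the balanced equation, 1 mol Ce(SO4)2 reacts with 1 mol Fe^2+, so n(Fe^2+) = 0.003419 x 1/1 = 0.003419 mol.
[Fe^2+] = 0.003419 / 0.03404 L = 0.100 M.

0.100 M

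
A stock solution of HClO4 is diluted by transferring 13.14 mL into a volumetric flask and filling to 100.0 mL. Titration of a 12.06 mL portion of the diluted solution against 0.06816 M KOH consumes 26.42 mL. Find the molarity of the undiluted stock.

1.14 M

n(KOH) = 0.06816 x 0.02642 = 0.001801 mol.
n(HClO4) in the aliquot = 0.001801 mol.
[diluted HClO4] = 0.001801 / 0.01206 = 0.1493 M.
Dilution factor = 100.0/13.14 = 7.610, so [stock] = 0.1493 x 7.610 = 1.14 M.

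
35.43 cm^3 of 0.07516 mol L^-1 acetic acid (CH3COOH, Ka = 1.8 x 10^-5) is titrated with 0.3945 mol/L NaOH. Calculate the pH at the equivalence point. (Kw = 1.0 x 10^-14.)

n(CH3COOH) = 0.07516 x 0.03543 = 0.002663 mol; V(NaOH) at equivalence = 0.002663/0.3945 = 0.006750 L.
At equivalence all the acid is converted to CH3COO-; total volume = 0.03543 + 0.006750 = 0.04218 L, so [CH3COO-] = 0.002663/0.04218 = 0.06313 M.
Kb = Kw/Ka = 1.0e-14 / 1.8 x 10^-5 = 5.56e-10.
[OH^-] = sqrt(Kb x [CH3COO-]) = sqrt(5.56e-10 x 0.06313) = 5.92e-6 M.
pOH = 5.23, so pH = 14.00 - 5.23 = 8.77.

8.77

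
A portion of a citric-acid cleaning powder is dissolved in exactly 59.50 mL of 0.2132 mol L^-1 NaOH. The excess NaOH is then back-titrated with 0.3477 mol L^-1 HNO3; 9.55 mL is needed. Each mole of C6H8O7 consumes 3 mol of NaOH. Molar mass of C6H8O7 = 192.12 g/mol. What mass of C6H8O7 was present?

0.600 g

Total n(NaOH) added = 0.2132 x 0.05950 = 0.01269 mol.
n(HNO3) used = 0.3477 x 0.009550 = 0.003321 mol, which equals the excess n(NaOH).
So n(NaOH) consumed by the sample = 0.01269 - 0.003321 = 0.009365 mol.
n(C6H8O7) = 0.009365 / 3 = 0.003122 mol.
mass = 0.003122 mol x 192.12 g/mol = 0.600 g.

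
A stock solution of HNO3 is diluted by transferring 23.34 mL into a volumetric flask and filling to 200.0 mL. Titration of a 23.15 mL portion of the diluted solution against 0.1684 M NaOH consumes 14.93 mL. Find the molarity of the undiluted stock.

0.931 M

n(NaOH) = 0.1684 x 0.01493 = 0.002514 mol.
n(HNO3) in the aliquot = 0.002514 mol.
[diluted HNO3] = 0.002514 / 0.02315 = 0.1086 M.
Dilution factor = 200.0/23.34 = 8.569, so [stock] = 0.1086 x 8.569 = 0.931 M.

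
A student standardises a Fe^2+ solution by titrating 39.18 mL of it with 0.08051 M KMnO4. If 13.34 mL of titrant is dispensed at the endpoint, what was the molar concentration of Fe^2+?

0.137 M

n(KMnO4) = 0.08051 x 0.01334 = 0.001074 mol.
From the balanced equation, 1 mol KMnO4 reacts with 5 mol Fe^2+, so n(Fe^2+) = 0.001074 x 5/1 = 0.005370 mol.
[Fe^2+] = 0.005370 / 0.03918 L = 0.137 M.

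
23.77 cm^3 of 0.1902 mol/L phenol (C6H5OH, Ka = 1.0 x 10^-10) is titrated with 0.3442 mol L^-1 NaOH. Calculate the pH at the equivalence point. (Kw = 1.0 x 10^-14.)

n(C6H5OH) = 0.1902 x 0.02377 = 0.004521 mol; V(NaOH) at equivalence = 0.004521/0.3442 = 0.01313 L.
At equivalence all the acid is converted to C6H5O-; total volume = 0.02377 + 0.01313 = 0.03690 L, so [C6H5O-] = 0.004521/0.03690 = 0.1225 M.
Kb = Kw/Ka = 1.0e-14 / 1.0 x 10^-10 = 0.000100.
[OH^-] = sqrt(Kb x [C6H5O-]) = sqrt(0.000100 x 0.1225) = 0.00350 M.
pOH = 2.46, so pH = 14.00 - 2.46 = 11.54.

11.54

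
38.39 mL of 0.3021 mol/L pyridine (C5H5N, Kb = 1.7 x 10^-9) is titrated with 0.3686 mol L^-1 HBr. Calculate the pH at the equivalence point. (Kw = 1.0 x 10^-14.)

3.01

n(C5H5N) = 0.3021 x 0.03839 = 0.01160 mol; V(HBr) at equivalence = 0.01160/0.3686 = 0.03146 L.
At equivalence the base is fully converted to C5H5NH+; total volume = 0.06985 L, so [C5H5NH+] = 0.01160/0.06985 = 0.1660 M.
Ka(C5H5NH+) = Kw/Kb = 1.0e-14 / 1.7 x 10^-9 = 5.88e-6.
[H^+] = sqrt(Ka x [C5H5NH+]) = sqrt(5.88e-6 x 0.1660) = 0.000988 M.
pH = -log(0.000988) = 3.01.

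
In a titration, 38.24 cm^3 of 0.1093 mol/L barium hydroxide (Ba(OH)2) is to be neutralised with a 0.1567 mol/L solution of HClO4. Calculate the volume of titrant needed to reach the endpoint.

n(Ba(OH)2) = 0.1093 mol/L x 0.03824 L = 0.004180 mol.
The neutralisation is 1 Ba(OH)2 : 2 HClO4, so n(HClO4) = 0.004180 x 2/1 = 0.008359 mol.
V(HClO4) = 0.008359 / 0.1567 = 0.05335 L = 53.3 mL.

53.3 mL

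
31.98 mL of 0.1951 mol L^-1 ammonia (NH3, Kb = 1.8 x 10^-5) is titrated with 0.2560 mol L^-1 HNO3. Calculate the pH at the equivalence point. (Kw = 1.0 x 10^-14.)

5.11

n(NH3) = 0.1951 x 0.03198 = 0.006239 mol; V(HNO3) at equivalence = 0.006239/0.2560 = 0.02437 L.
At equivalence the base is fully converted to NH4+; total volume = 0.05635 L, so [NH4+] = 0.006239/0.05635 = 0.1107 M.
Ka(NH4+) = Kw/Kb = 1.0e-14 / 1.8 x 10^-5 = 5.56e-10.
[H^+] = sqrt(Ka x [NH4+]) = sqrt(5.56e-10 x 0.1107) = 7.84e-6 M.
pH = -log(7.84e-6) = 5.11.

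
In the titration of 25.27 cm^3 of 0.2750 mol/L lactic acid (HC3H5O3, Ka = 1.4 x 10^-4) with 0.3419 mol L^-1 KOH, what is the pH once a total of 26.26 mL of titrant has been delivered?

n(acid) = 0.2750 x 0.02527 = 0.006949 mol; n(KOH) added = 0.3419 x 0.02626 = 0.008978 mol.
Base is in excess by 0.008978 - 0.006949 = 0.002029 mol in a total volume of 0.05153 L.
[OH^-] = 0.002029/0.05153 = 0.03938 M, so pOH = 1.40 and pH = 14.00 - 1.40 = 12.60.

12.60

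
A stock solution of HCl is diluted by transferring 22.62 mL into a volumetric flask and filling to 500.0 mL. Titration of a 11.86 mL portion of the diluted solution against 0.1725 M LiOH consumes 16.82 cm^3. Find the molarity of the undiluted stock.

5.41 M

n(LiOH) = 0.1725 x 0.01682 = 0.002901 mol.
n(HCl) in the aliquot = 0.002901 mol.
[diluted HCl] = 0.002901 / 0.01186 = 0.2446 M.
Dilution factor = 500.0/22.62 = 22.10, so [stock] = 0.2446 x 22.10 = 5.41 M.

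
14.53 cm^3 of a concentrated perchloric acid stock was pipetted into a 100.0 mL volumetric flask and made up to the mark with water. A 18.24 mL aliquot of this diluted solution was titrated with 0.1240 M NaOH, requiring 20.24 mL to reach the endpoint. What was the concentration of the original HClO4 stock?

0.947 M

n(NaOH) = 0.1240 x 0.02024 = 0.002510 mol.
n(HClO4) in the aliquot = 0.002510 mol.
[diluted HClO4] = 0.002510 / 0.01824 = 0.1376 M.
Dilution factor = 100.0/14.53 = 6.882, so [stock] = 0.1376 x 6.882 = 0.947 M.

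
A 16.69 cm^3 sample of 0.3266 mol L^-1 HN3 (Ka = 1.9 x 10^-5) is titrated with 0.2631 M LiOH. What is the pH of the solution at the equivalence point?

8.94

n(HN3) = 0.3266 x 0.01669 = 0.005451 mol; V(LiOH) at equivalence = 0.005451/0.2631 = 0.02072 L.
At equivalence all the acid is converted to N3-; total volume = 0.01669 + 0.02072 = 0.03741 L, so [N3-] = 0.005451/0.03741 = 0.1457 M.
Kb = Kw/Ka = 1.0e-14 / 1.9 x 10^-5 = 5.26e-10.
[OH^-] = sqrt(Kb x [N3-]) = sqrt(5.26e-10 x 0.1457) = 8.76e-6 M.
pOH = 5.06, so pH = 14.00 - 5.06 = 8.94.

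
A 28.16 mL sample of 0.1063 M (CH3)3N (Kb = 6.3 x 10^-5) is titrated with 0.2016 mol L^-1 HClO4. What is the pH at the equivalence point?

5.48

n((CH3)3N) = 0.1063 x 0.02816 = 0.002993 mol; V(HClO4) at equivalence = 0.002993/0.2016 = 0.01485 L.
At equivalence the base is fully converted to (CH3)3NH+; total volume = 0.04301 L, so [(CH3)3NH+] = 0.002993/0.04301 = 0.06960 M.
Ka((CH3)3NH+) = Kw/Kb = 1.0e-14 / 6.3 x 10^-5 = 1.59e-10.
[H^+] = sqrt(Ka x [(CH3)3NH+]) = sqrt(1.59e-10 x 0.06960) = 3.32e-6 M.
pH = -log(3.32e-6) = 5.48.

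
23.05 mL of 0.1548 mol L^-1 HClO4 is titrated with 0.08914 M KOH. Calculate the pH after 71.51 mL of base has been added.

12.47

n(acid) = 0.1548 x 0.02305 = 0.003568 mol; n(KOH) added = 0.08914 x 0.07151 = 0.006374 mol.
Base is in excess by 0.006374 - 0.003568 = 0.002806 mol in a total volume of 0.09456 L.
[OH^-] = 0.002806/0.09456 = 0.02968 M, so pOH = 1.53 and pH = 14.00 - 1.53 = 12.47.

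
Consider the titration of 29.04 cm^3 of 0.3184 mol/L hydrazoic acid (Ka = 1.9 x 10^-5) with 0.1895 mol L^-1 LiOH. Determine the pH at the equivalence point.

8.90

n(HN3) = 0.3184 x 0.02904 = 0.009246 mol; V(LiOH) at equivalence = 0.009246/0.1895 = 0.04879 L.
At equivalence all the acid is converted to N3-; total volume = 0.02904 + 0.04879 = 0.07783 L, so [N3-] = 0.009246/0.07783 = 0.1188 M.
Kb = Kw/Ka = 1.0e-14 / 1.9 x 10^-5 = 5.26e-10.
[OH^-] = sqrt(Kb x [N3-]) = sqrt(5.26e-10 x 0.1188) = 7.91e-6 M.
pOH = 5.10, so pH = 14.00 - 5.10 = 8.90.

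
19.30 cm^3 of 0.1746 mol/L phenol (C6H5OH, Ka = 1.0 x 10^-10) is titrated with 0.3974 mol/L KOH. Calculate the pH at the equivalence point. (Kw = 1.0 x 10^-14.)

11.54

n(C6H5OH) = 0.1746 x 0.01930 = 0.003370 mol; V(KOH) at equivalence = 0.003370/0.3974 = 0.008480 L.
At equivalence all the acid is converted to C6H5O-; total volume = 0.01930 + 0.008480 = 0.02778 L, so [C6H5O-] = 0.003370/0.02778 = 0.1213 M.
Kb = Kw/Ka = 1.0e-14 / 1.0 x 10^-10 = 0.000100.
[OH^-] = sqrt(Kb x [C6H5O-]) = sqrt(0.000100 x 0.1213) = 0.00348 M.
pOH = 2.46, so pH = 14.00 - 2.46 = 11.54.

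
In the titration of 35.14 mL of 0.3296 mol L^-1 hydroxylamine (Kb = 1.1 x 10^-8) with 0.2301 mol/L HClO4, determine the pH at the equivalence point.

3.45

n(NH2OH) = 0.3296 x 0.03514 = 0.01158 mol; V(HClO4) at equivalence = 0.01158/0.2301 = 0.05034 L.
At equivalence the base is fully converted to NH3OH+; total volume = 0.08548 L, so [NH3OH+] = 0.01158/0.08548 = 0.1355 M.
Ka(NH3OH+) = Kw/Kb = 1.0e-14 / 1.1 x 10^-8 = 9.09e-7.
[H^+] = sqrt(Ka x [NH3OH+]) = sqrt(9.09e-7 x 0.1355) = 0.000351 M.
pH = -log(0.000351) = 3.45.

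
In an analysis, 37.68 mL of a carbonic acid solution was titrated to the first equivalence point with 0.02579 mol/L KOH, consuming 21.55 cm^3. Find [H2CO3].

n(KOH) = 0.02579 x 0.02155 = 0.0005558 mol.
At the first equivalence point, 1 mol OH^- react per mol H2CO3, so n(H2CO3) = 0.0005558 / 1 = 0.0005558 mol.
[H2CO3] = 0.0005558 / 0.03768 L = 0.0147 M.

0.0147 M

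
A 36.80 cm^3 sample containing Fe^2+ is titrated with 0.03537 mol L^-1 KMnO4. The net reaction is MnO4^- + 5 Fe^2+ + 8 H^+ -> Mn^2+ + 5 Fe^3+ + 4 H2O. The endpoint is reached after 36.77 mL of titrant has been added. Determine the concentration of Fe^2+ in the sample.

n(KMnO4) = 0.03537 x 0.03677 = 0.001301 mol.
From the balanced equation, 1 mol KMnO4 reacts with 5 mol Fe^2+, so n(Fe^2+) = 0.001301 x 5/1 = 0.006503 mol.
[Fe^2+] = 0.006503 / 0.03680 L = 0.177 M.

0.177 M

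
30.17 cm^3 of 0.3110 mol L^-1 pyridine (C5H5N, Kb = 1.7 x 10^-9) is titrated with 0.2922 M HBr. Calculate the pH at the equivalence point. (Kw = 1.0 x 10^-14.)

n(C5H5N) = 0.3110 x 0.03017 = 0.009383 mol; V(HBr) at equivalence = 0.009383/0.2922 = 0.03211 L.
At equivalence the base is fully converted to C5H5NH+; total volume = 0.06228 L, so [C5H5NH+] = 0.009383/0.06228 = 0.1507 M.
Ka(C5H5NH+) = Kw/Kb = 1.0e-14 / 1.7 x 10^-9 = 5.88e-6.
[H^+] = sqrt(Ka x [C5H5NH+]) = sqrt(5.88e-6 x 0.1507) = 0.000941 M.
pH = -log(0.000941) = 3.03.

3.03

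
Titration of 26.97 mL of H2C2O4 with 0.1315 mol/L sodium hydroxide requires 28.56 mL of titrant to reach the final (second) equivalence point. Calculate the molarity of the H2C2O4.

n(NaOH) = 0.1315 x 0.02856 = 0.003756 mol.
At the final (second) equivalence point, 2 mol OH^- react per mol H2C2O4, so n(H2C2O4) = 0.003756 / 2 = 0.001878 mol.
[H2C2O4] = 0.001878 / 0.02697 L = 0.0696 M.

0.0696 M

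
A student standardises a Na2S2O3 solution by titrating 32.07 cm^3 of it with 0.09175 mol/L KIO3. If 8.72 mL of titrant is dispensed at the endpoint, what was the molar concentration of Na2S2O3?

n(KIO3) = 0.09175 x 0.008720 = 0.0008001 mol.
From the balanced equation, 1 mol KIO3 reacts with 6 mol Na2S2O3, so n(Na2S2O3) = 0.0008001 x 6/1 = 0.004800 mol.
[Na2S2O3] = 0.004800 / 0.03207 L = 0.150 M.

0.150 M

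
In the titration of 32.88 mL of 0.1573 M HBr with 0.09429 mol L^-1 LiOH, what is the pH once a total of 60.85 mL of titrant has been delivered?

11.78

n(acid) = 0.1573 x 0.03288 = 0.005172 mol; n(LiOH) added = 0.09429 x 0.06085 = 0.005738 mol.
Base is in excess by 0.005738 - 0.005172 = 0.0005655 mol in a total volume of 0.09373 L.
[OH^-] = 0.0005655/0.09373 = 0.006034 M, so pOH = 2.22 and pH = 14.00 - 2.22 = 11.78.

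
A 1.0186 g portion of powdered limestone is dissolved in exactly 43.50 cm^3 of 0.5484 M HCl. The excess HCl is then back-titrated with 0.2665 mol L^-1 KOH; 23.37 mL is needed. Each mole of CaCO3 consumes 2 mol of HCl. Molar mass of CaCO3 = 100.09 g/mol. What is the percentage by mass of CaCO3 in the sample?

Total n(HCl) added = 0.5484 x 0.04350 = 0.02386 mol.
n(KOH) used = 0.2665 x 0.02337 = 0.006228 mol, which equals the excess n(HCl).
So n(HCl) consumed by the sample = 0.02386 - 0.006228 = 0.01763 mol.
n(CaCO3) = 0.01763 / 2 = 0.008814 mol.
mass CaCO3 = 0.008814 x 100.09 = 0.8822 g, so %CaCO3 = 0.8822/1.0186 x 100 = 86.6%.

86.6%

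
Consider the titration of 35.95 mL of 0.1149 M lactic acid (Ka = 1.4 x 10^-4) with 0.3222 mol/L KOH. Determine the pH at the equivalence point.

8.39

n(HC3H5O3) = 0.1149 x 0.03595 = 0.004131 mol; V(KOH) at equivalence = 0.004131/0.3222 = 0.01282 L.
At equivalence all the acid is converted to C3H5O3-; total volume = 0.03595 + 0.01282 = 0.04877 L, so [C3H5O3-] = 0.004131/0.04877 = 0.08470 M.
Kb = Kw/Ka = 1.0e-14 / 1.4 x 10^-4 = 7.14e-11.
[OH^-] = sqrt(Kb x [C3H5O3-]) = sqrt(7.14e-11 x 0.08470) = 2.46e-6 M.
pOH = 5.61, so pH = 14.00 - 5.61 = 8.39.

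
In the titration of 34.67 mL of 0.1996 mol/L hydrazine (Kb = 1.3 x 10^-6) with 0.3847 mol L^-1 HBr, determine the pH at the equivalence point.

4.50

n(N2H4) = 0.1996 x 0.03467 = 0.006920 mol; V(HBr) at equivalence = 0.006920/0.3847 = 0.01799 L.
At equivalence the base is fully converted to N2H5+; total volume = 0.05266 L, so [N2H5+] = 0.006920/0.05266 = 0.1314 M.
Ka(N2H5+) = Kw/Kb = 1.0e-14 / 1.3 x 10^-6 = 7.69e-9.
[H^+] = sqrt(Ka x [N2H5+]) = sqrt(7.69e-9 x 0.1314) = 3.18e-5 M.
pH = -log(3.18e-5) = 4.50.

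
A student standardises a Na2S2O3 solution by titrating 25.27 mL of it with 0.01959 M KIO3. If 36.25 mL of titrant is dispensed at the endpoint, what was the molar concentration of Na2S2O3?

n(KIO3) = 0.01959 x 0.03625 = 0.0007101 mol.
From the balanced equation, 1 mol KIO3 reacts with 6 mol Na2S2O3, so n(Na2S2O3) = 0.0007101 x 6/1 = 0.004261 mol.
[Na2S2O3] = 0.004261 / 0.02527 L = 0.169 M.

0.169 M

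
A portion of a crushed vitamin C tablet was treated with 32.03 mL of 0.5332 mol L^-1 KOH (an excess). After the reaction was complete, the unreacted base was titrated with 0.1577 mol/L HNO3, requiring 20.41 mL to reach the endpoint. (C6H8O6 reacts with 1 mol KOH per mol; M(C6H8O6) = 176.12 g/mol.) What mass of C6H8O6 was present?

2.44 g

Total n(KOH) added = 0.5332 x 0.03203 = 0.01708 mol.
n(HNO3) used = 0.1577 x 0.02041 = 0.003219 mol, which equals the excess n(KOH).
So n(KOH) consumed by the sample = 0.01708 - 0.003219 = 0.01386 mol.
n(C6H8O6) = 0.01386 / 1 = 0.01386 mol.
mass = 0.01386 mol x 176.12 g/mol = 2.44 g.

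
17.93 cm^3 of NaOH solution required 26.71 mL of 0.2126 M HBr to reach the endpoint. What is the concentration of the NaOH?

n(HBr) delivered = 0.2126 x 0.02671 = 0.005679 mol.
For a 1:1 reaction, n(NaOH) = 0.005679 mol.
[NaOH] = 0.005679 mol / 0.01793 L = 0.317 M.

0.317 M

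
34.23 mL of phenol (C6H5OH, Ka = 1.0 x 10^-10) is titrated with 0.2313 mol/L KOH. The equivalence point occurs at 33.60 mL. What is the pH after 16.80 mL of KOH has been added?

10.00

16.80 mL is exactly half the equivalence volume (33.60/2), i.e. the half-equivalence point.
There, n(HA) = n(A^-), so pH = pKa = -log(1.0 x 10^-10) = 10.00.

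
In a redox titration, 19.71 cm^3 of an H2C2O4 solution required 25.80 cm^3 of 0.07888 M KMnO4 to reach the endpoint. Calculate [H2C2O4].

0.258 M

n(KMnO4) = 0.07888 x 0.02580 = 0.002035 mol.
From the balanced equation, 2 mol KMnO4 reacts with 5 mol H2C2O4, so n(H2C2O4) = 0.002035 x 5/2 = 0.005088 mol.
[H2C2O4] = 0.005088 / 0.01971 L = 0.258 M.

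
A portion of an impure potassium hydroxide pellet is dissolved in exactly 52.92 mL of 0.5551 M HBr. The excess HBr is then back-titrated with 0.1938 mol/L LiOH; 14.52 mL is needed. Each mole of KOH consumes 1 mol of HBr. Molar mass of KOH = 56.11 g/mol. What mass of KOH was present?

1.49 g

Total n(HBr) added = 0.5551 x 0.05292 = 0.02938 mol.
n(LiOH) used = 0.1938 x 0.01452 = 0.002814 mol, which equals the excess n(HBr).
So n(HBr) consumed by the sample = 0.02938 - 0.002814 = 0.02656 mol.
n(KOH) = 0.02656 / 1 = 0.02656 mol.
mass = 0.02656 mol x 56.11 g/mol = 1.49 g.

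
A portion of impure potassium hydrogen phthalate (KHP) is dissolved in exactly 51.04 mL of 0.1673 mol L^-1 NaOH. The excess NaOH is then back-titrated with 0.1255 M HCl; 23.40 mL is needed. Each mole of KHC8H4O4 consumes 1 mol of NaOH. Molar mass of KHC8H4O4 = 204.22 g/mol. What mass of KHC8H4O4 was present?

1.14 g

Total n(NaOH) added = 0.1673 x 0.05104 = 0.008539 mol.
n(HCl) used = 0.1255 x 0.02340 = 0.002937 mol, which equals the excess n(NaOH).
So n(NaOH) consumed by the sample = 0.008539 - 0.002937 = 0.005602 mol.
n(KHC8H4O4) = 0.005602 / 1 = 0.005602 mol.
mass = 0.005602 mol x 204.22 g/mol = 1.14 g.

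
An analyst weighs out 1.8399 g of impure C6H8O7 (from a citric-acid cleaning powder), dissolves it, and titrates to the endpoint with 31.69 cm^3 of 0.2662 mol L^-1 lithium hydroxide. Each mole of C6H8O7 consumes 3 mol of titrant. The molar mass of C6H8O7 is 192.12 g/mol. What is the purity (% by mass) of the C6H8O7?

29.4%

n(LiOH) = 0.2662 x 0.03169 = 0.008436 mol.
n(C6H8O7) = 0.008436 / 3 = 0.002812 mol.
mass of C6H8O7 = 0.002812 x 192.12 = 0.5402 g.
% purity = 0.5402 / 1.8399 x 100 = 29.4%.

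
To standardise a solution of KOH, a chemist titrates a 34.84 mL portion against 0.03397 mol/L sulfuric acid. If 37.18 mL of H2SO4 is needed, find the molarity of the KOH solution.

n(H2SO4) delivered = 0.03397 x 0.03718 = 0.001263 mol.
The reaction is 2 KOH + 1 H2SO4, so n(KOH) = 0.001263 x 2/1 = 0.002526 mol.
[KOH] = 0.002526 mol / 0.03484 L = 0.0725 M.

0.0725 M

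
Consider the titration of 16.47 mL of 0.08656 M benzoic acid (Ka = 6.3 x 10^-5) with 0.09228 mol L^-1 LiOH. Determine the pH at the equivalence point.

n(C6H5COOH) = 0.08656 x 0.01647 = 0.001426 mol; V(LiOH) at equivalence = 0.001426/0.09228 = 0.01545 L.
At equivalence all the acid is converted to C6H5COO-; total volume = 0.01647 + 0.01545 = 0.03192 L, so [C6H5COO-] = 0.001426/0.03192 = 0.04466 M.
Kb = Kw/Ka = 1.0e-14 / 6.3 x 10^-5 = 1.59e-10.
[OH^-] = sqrt(Kb x [C6H5COO-]) = sqrt(1.59e-10 x 0.04466) = 2.66e-6 M.
pOH = 5.57, so pH = 14.00 - 5.57 = 8.43.

8.43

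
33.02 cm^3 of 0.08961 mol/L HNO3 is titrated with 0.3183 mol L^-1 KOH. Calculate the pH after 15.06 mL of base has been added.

n(acid) = 0.08961 x 0.03302 = 0.002959 mol; n(KOH) added = 0.3183 x 0.01506 = 0.004794 mol.
Base is in excess by 0.004794 - 0.002959 = 0.001835 mol in a total volume of 0.04808 L.
[OH^-] = 0.001835/0.04808 = 0.03816 M, so pOH = 1.42 and pH = 14.00 - 1.42 = 12.58.

12.58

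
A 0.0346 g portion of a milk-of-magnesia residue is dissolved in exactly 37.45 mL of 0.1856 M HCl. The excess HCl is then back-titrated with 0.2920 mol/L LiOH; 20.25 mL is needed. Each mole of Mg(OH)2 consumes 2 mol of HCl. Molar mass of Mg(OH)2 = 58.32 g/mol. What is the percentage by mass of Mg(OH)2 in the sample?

Total n(HCl) added = 0.1856 x 0.03745 = 0.006951 mol.
n(LiOH) used = 0.2920 x 0.02025 = 0.005913 mol, which equals the excess n(HCl).
So n(HCl) consumed by the sample = 0.006951 - 0.005913 = 0.001038 mol.
n(Mg(OH)2) = 0.001038 / 2 = 0.0005189 mol.
mass Mg(OH)2 = 0.0005189 x 58.32 = 0.03026 g, so %Mg(OH)2 = 0.03026/0.0346 x 100 = 87.5%.

87.5%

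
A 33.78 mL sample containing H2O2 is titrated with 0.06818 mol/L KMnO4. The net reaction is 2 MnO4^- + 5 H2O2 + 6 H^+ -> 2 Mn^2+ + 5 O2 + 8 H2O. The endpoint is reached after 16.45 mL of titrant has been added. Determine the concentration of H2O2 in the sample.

0.0830 M

n(KMnO4) = 0.06818 x 0.01645 = 0.001122 mol.
From the balanced equation, 2 mol KMnO4 reacts with 5 mol H2O2, so n(H2O2) = 0.001122 x 5/2 = 0.002804 mol.
[H2O2] = 0.002804 / 0.03378 L = 0.0830 M.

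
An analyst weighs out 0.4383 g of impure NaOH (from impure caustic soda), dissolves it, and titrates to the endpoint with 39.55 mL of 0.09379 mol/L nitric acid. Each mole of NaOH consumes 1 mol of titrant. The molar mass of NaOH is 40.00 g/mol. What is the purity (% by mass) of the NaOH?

33.9%

n(HNO3) = 0.09379 x 0.03955 = 0.003709 mol.
n(NaOH) = 0.003709 / 1 = 0.003709 mol.
mass of NaOH = 0.003709 x 40.00 = 0.1484 g.
% purity = 0.1484 / 0.4383 x 100 = 33.9%.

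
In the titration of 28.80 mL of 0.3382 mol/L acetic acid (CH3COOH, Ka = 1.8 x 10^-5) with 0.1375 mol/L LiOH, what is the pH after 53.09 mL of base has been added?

Initial n(CH3COOH) = 0.3382 x 0.02880 = 0.009740 mol.
n(LiOH) added = 0.1375 x 0.05309 = 0.007300 mol, converting that many moles of CH3COOH to CH3COO-.
Remaining n(CH3COOH) = 0.002440 mol; n(CH3COO-) = 0.007300 mol.
By Henderson-Hasselbalch, pH = pKa + log([A^-]/[HA]) = 4.74 + log(0.007300/0.002440) = 4.74 + (+0.48) = 5.22.

5.22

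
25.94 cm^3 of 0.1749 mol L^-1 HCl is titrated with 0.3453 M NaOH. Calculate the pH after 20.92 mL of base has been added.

n(acid) = 0.1749 x 0.02594 = 0.004537 mol; n(NaOH) added = 0.3453 x 0.02092 = 0.007224 mol.
Base is in excess by 0.007224 - 0.004537 = 0.002687 mol in a total volume of 0.04686 L.
[OH^-] = 0.002687/0.04686 = 0.05734 M, so pOH = 1.24 and pH = 14.00 - 1.24 = 12.76.

12.76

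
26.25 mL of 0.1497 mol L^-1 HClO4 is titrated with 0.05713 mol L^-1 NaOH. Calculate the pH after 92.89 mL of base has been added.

12.06

n(acid) = 0.1497 x 0.02625 = 0.003930 mol; n(NaOH) added = 0.05713 x 0.09289 = 0.005307 mol.
Base is in excess by 0.005307 - 0.003930 = 0.001377 mol in a total volume of 0.1191 L.
[OH^-] = 0.001377/0.1191 = 0.01156 M, so pOH = 1.94 and pH = 14.00 - 1.94 = 12.06.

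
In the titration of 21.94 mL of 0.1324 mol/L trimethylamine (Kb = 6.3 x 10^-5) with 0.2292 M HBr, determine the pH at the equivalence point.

5.44

n((CH3)3N) = 0.1324 x 0.02194 = 0.002905 mol; V(HBr) at equivalence = 0.002905/0.2292 = 0.01267 L.
At equivalence the base is fully converted to (CH3)3NH+; total volume = 0.03461 L, so [(CH3)3NH+] = 0.002905/0.03461 = 0.08392 M.
Ka((CH3)3NH+) = Kw/Kb = 1.0e-14 / 6.3 x 10^-5 = 1.59e-10.
[H^+] = sqrt(Ka x [(CH3)3NH+]) = sqrt(1.59e-10 x 0.08392) = 3.65e-6 M.
pH = -log(3.65e-6) = 5.44.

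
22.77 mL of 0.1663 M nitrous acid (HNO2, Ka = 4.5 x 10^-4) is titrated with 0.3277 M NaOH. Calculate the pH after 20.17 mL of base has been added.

12.82

n(acid) = 0.1663 x 0.02277 = 0.003787 mol; n(NaOH) added = 0.3277 x 0.02017 = 0.006610 mol.
Base is in excess by 0.006610 - 0.003787 = 0.002823 mol in a total volume of 0.04294 L.
[OH^-] = 0.002823/0.04294 = 0.06574 M, so pOH = 1.18 and pH = 14.00 - 1.18 = 12.82.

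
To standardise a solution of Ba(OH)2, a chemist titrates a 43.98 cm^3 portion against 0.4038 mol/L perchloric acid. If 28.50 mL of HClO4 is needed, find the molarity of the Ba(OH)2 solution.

0.131 M

n(HClO4) delivered = 0.4038 x 0.02850 = 0.01151 mol.
The reaction is 1 Ba(OH)2 + 2 HClO4, so n(Ba(OH)2) = 0.01151 x 1/2 = 0.005754 mol.
[Ba(OH)2] = 0.005754 mol / 0.04398 L = 0.131 M.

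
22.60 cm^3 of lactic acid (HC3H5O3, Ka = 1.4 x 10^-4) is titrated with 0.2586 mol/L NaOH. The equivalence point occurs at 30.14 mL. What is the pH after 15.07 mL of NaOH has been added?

15.07 mL is exactly half the equivalence volume (30.14/2), i.e. the half-equivalence point.
There, n(HA) = n(A^-), so pH = pKa = -log(1.4 x 10^-4) = 3.85.

3.85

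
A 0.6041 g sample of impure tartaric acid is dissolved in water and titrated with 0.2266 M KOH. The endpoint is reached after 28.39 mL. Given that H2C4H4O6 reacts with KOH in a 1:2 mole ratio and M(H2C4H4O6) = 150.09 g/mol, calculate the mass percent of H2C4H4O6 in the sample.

n(KOH) = 0.2266 x 0.02839 = 0.006433 mol.
n(H2C4H4O6) = 0.006433 / 2 = 0.003217 mol.
mass of H2C4H4O6 = 0.003217 x 150.09 = 0.4828 g.
% purity = 0.4828 / 0.6041 x 100 = 79.9%.

79.9%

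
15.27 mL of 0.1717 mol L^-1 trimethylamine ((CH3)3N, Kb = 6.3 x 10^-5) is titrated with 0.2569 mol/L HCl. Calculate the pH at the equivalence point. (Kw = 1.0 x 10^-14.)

n((CH3)3N) = 0.1717 x 0.01527 = 0.002622 mol; V(HCl) at equivalence = 0.002622/0.2569 = 0.01021 L.
At equivalence the base is fully converted to (CH3)3NH+; total volume = 0.02548 L, so [(CH3)3NH+] = 0.002622/0.02548 = 0.1029 M.
Ka((CH3)3NH+) = Kw/Kb = 1.0e-14 / 6.3 x 10^-5 = 1.59e-10.
[H^+] = sqrt(Ka x [(CH3)3NH+]) = sqrt(1.59e-10 x 0.1029) = 4.04e-6 M.
pH = -log(4.04e-6) = 5.39.

5.39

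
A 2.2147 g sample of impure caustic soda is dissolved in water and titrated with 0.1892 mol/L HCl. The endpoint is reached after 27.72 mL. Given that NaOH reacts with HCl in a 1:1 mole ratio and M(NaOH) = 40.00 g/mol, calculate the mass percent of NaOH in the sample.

n(HCl) = 0.1892 x 0.02772 = 0.005245 mol.
n(NaOH) = 0.005245 / 1 = 0.005245 mol.
mass of NaOH = 0.005245 x 40.00 = 0.2098 g.
% purity = 0.2098 / 2.2147 x 100 = 9.47%.

9.47%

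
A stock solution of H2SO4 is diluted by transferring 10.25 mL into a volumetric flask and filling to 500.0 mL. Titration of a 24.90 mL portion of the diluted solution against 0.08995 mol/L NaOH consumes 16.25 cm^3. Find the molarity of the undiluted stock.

n(NaOH) = 0.08995 x 0.01625 = 0.001462 mol.
n(H2SO4) in the aliquot = 0.001462 x 1/2 = 0.0007308 mol.
[diluted H2SO4] = 0.0007308 / 0.02490 = 0.02935 M.
Dilution factor = 500.0/10.25 = 48.78, so [stock] = 0.02935 x 48.78 = 1.43 M.

1.43 M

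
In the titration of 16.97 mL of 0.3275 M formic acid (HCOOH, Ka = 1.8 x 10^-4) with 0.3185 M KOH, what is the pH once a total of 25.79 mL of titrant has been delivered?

n(acid) = 0.3275 x 0.01697 = 0.005558 mol; n(KOH) added = 0.3185 x 0.02579 = 0.008214 mol.
Base is in excess by 0.008214 - 0.005558 = 0.002656 mol in a total volume of 0.04276 L.
[OH^-] = 0.002656/0.04276 = 0.06212 M, so pOH = 1.21 and pH = 14.00 - 1.21 = 12.79.

12.79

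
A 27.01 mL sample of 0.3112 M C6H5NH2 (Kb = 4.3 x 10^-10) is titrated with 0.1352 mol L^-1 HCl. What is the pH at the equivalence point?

n(C6H5NH2) = 0.3112 x 0.02701 = 0.008406 mol; V(HCl) at equivalence = 0.008406/0.1352 = 0.06217 L.
At equivalence the base is fully converted to C6H5NH3+; total volume = 0.08918 L, so [C6H5NH3+] = 0.008406/0.08918 = 0.09425 M.
Ka(C6H5NH3+) = Kw/Kb = 1.0e-14 / 4.3 x 10^-10 = 2.33e-5.
[H^+] = sqrt(Ka x [C6H5NH3+]) = sqrt(2.33e-5 x 0.09425) = 0.00148 M.
pH = -log(0.00148) = 2.83.

2.83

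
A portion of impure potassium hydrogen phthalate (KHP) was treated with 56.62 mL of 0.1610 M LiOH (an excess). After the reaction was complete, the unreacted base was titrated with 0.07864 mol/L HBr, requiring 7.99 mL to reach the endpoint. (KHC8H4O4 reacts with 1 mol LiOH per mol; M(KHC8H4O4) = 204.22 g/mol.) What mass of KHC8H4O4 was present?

Total n(LiOH) added = 0.1610 x 0.05662 = 0.009116 mol.
n(HBr) used = 0.07864 x 0.007990 = 0.0006283 mol, which equals the excess n(LiOH).
So n(LiOH) consumed by the sample = 0.009116 - 0.0006283 = 0.008487 mol.
n(KHC8H4O4) = 0.008487 / 1 = 0.008487 mol.
mass = 0.008487 mol x 204.22 g/mol = 1.73 g.

1.73 g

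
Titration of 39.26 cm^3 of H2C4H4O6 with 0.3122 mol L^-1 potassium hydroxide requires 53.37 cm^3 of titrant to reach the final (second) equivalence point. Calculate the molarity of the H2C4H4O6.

n(KOH) = 0.3122 x 0.05337 = 0.01666 mol.
At the final (second) equivalence point, 2 mol OH^- react per mol H2C4H4O6, so n(H2C4H4O6) = 0.01666 / 2 = 0.008331 mol.
[H2C4H4O6] = 0.008331 / 0.03926 L = 0.212 M.

0.212 M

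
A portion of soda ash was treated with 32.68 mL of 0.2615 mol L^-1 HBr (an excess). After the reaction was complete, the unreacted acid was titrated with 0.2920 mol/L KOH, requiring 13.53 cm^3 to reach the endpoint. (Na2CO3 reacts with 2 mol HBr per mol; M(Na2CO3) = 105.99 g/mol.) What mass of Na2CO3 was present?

Total n(HBr) added = 0.2615 x 0.03268 = 0.008546 mol.
n(KOH) used = 0.2920 x 0.01353 = 0.003951 mol, which equals the excess n(HBr).
So n(HBr) consumed by the sample = 0.008546 - 0.003951 = 0.004595 mol.
n(Na2CO3) = 0.004595 / 2 = 0.002298 mol.
mass = 0.002298 mol x 105.99 g/mol = 0.244 g.

0.244 g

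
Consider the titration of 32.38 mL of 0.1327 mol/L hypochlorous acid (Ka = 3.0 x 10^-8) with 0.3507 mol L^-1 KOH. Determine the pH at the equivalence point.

n(HClO) = 0.1327 x 0.03238 = 0.004297 mol; V(KOH) at equivalence = 0.004297/0.3507 = 0.01225 L.
At equivalence all the acid is converted to ClO-; total volume = 0.03238 + 0.01225 = 0.04463 L, so [ClO-] = 0.004297/0.04463 = 0.09627 M.
Kb = Kw/Ka = 1.0e-14 / 3.0 x 10^-8 = 3.33e-7.
[OH^-] = sqrt(Kb x [ClO-]) = sqrt(3.33e-7 x 0.09627) = 0.000179 M.
pOH = 3.75, so pH = 14.00 - 3.75 = 10.25.

10.25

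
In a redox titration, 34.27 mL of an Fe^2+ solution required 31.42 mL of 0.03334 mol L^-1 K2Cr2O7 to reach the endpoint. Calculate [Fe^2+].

0.183 M

n(K2Cr2O7) = 0.03334 x 0.03142 = 0.001048 mol.
From the balanced equation, 1 mol K2Cr2O7 reacts with 6 mol Fe^2+, so n(Fe^2+) = 0.001048 x 6/1 = 0.006285 mol.
[Fe^2+] = 0.006285 / 0.03427 L = 0.183 M.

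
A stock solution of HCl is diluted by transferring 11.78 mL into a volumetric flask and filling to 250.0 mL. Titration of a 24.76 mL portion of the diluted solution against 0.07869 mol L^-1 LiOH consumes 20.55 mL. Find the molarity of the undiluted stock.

1.39 M

n(LiOH) = 0.07869 x 0.02055 = 0.001617 mol.
n(HCl) in the aliquot = 0.001617 mol.
[diluted HCl] = 0.001617 / 0.02476 = 0.06531 M.
Dilution factor = 250.0/11.78 = 21.22, so [stock] = 0.06531 x 21.22 = 1.39 M.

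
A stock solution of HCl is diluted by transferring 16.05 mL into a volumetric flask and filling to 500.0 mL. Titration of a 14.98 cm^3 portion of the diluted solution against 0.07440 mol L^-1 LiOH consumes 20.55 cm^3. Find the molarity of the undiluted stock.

3.18 M

n(LiOH) = 0.07440 x 0.02055 = 0.001529 mol.
n(HCl) in the aliquot = 0.001529 mol.
[diluted HCl] = 0.001529 / 0.01498 = 0.1021 M.
Dilution factor = 500.0/16.05 = 31.15, so [stock] = 0.1021 x 31.15 = 3.18 M.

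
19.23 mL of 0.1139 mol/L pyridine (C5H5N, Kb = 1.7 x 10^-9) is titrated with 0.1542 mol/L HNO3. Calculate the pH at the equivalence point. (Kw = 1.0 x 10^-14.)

n(C5H5N) = 0.1139 x 0.01923 = 0.002190 mol; V(HNO3) at equivalence = 0.002190/0.1542 = 0.01420 L.
At equivalence the base is fully converted to C5H5NH+; total volume = 0.03343 L, so [C5H5NH+] = 0.002190/0.03343 = 0.06551 M.
Ka(C5H5NH+) = Kw/Kb = 1.0e-14 / 1.7 x 10^-9 = 5.88e-6.
[H^+] = sqrt(Ka x [C5H5NH+]) = sqrt(5.88e-6 x 0.06551) = 0.000621 M.
pH = -log(0.000621) = 3.21.

3.21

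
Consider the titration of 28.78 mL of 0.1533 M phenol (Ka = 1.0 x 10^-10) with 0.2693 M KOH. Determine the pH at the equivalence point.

n(C6H5OH) = 0.1533 x 0.02878 = 0.004412 mol; V(KOH) at equivalence = 0.004412/0.2693 = 0.01638 L.
At equivalence all the acid is converted to C6H5O-; total volume = 0.02878 + 0.01638 = 0.04516 L, so [C6H5O-] = 0.004412/0.04516 = 0.09769 M.
Kb = Kw/Ka = 1.0e-14 / 1.0 x 10^-10 = 0.000100.
[OH^-] = sqrt(Kb x [C6H5O-]) = sqrt(0.000100 x 0.09769) = 0.00313 M.
pOH = 2.51, so pH = 14.00 - 2.51 = 11.49.

11.49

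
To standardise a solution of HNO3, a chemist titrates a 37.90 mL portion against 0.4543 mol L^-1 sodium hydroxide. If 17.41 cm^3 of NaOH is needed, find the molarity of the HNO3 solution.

n(NaOH) delivered = 0.4543 x 0.01741 = 0.007909 mol.
For a 1:1 reaction, n(HNO3) = 0.007909 mol.
[HNO3] = 0.007909 mol / 0.03790 L = 0.209 M.

0.209 M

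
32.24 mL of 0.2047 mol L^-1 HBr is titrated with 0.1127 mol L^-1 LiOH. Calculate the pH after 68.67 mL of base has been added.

n(acid) = 0.2047 x 0.03224 = 0.006600 mol; n(LiOH) added = 0.1127 x 0.06867 = 0.007739 mol.
Base is in excess by 0.007739 - 0.006600 = 0.001140 mol in a total volume of 0.1009 L.
[OH^-] = 0.001140/0.1009 = 0.01129 M, so pOH = 1.95 and pH = 14.00 - 1.95 = 12.05.

12.05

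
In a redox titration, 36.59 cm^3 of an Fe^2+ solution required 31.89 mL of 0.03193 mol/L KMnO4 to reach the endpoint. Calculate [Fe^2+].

n(KMnO4) = 0.03193 x 0.03189 = 0.001018 mol.
From the balanced equation, 1 mol KMnO4 reacts with 5 mol Fe^2+, so n(Fe^2+) = 0.001018 x 5/1 = 0.005091 mol.
[Fe^2+] = 0.005091 / 0.03659 L = 0.139 M.

0.139 M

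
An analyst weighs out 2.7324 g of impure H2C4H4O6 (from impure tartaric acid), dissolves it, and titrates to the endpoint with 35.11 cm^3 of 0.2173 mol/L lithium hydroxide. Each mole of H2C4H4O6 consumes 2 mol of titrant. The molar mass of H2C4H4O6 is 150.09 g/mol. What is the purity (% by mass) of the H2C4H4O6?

n(LiOH) = 0.2173 x 0.03511 = 0.007629 mol.
n(H2C4H4O6) = 0.007629 / 2 = 0.003815 mol.
mass of H2C4H4O6 = 0.003815 x 150.09 = 0.5725 g.
% purity = 0.5725 / 2.7324 x 100 = 21.0%.

21.0%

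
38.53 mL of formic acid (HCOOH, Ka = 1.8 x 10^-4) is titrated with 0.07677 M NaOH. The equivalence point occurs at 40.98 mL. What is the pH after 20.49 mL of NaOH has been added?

3.74

20.49 mL is exactly half the equivalence volume (40.98/2), i.e. the half-equivalence point.
There, n(HA) = n(A^-), so pH = pKa = -log(1.8 x 10^-4) = 3.74.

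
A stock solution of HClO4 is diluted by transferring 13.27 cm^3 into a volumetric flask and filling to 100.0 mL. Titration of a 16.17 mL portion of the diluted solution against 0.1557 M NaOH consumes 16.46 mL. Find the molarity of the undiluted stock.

n(NaOH) = 0.1557 x 0.01646 = 0.002563 mol.
n(HClO4) in the aliquot = 0.002563 mol.
[diluted HClO4] = 0.002563 / 0.01617 = 0.1585 M.
Dilution factor = 100.0/13.27 = 7.536, so [stock] = 0.1585 x 7.536 = 1.19 M.

1.19 M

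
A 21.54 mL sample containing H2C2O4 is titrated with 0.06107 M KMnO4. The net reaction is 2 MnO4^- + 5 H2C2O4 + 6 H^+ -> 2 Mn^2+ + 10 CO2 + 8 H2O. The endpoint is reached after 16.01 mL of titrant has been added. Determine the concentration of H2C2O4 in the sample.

0.113 M

n(KMnO4) = 0.06107 x 0.01601 = 0.0009777 mol.
From the balanced equation, 2 mol KMnO4 reacts with 5 mol H2C2O4, so n(H2C2O4) = 0.0009777 x 5/2 = 0.002444 mol.
[H2C2O4] = 0.002444 / 0.02154 L = 0.113 M.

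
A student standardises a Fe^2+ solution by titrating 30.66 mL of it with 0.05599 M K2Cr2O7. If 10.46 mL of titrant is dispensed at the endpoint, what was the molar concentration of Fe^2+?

n(K2Cr2O7) = 0.05599 x 0.01046 = 0.0005857 mol.
From the balanced equation, 1 mol K2Cr2O7 reacts with 6 mol Fe^2+, so n(Fe^2+) = 0.0005857 x 6/1 = 0.003514 mol.
[Fe^2+] = 0.003514 / 0.03066 L = 0.115 M.

0.115 M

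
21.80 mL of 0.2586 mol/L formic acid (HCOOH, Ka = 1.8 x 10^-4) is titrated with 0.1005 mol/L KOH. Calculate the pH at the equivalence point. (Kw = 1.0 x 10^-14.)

n(HCOOH) = 0.2586 x 0.02180 = 0.005637 mol; V(KOH) at equivalence = 0.005637/0.1005 = 0.05609 L.
At equivalence all the acid is converted to HCOO-; total volume = 0.02180 + 0.05609 = 0.07789 L, so [HCOO-] = 0.005637/0.07789 = 0.07237 M.
Kb = Kw/Ka = 1.0e-14 / 1.8 x 10^-4 = 5.56e-11.
[OH^-] = sqrt(Kb x [HCOO-]) = sqrt(5.56e-11 x 0.07237) = 2.01e-6 M.
pOH = 5.70, so pH = 14.00 - 5.70 = 8.30.

8.30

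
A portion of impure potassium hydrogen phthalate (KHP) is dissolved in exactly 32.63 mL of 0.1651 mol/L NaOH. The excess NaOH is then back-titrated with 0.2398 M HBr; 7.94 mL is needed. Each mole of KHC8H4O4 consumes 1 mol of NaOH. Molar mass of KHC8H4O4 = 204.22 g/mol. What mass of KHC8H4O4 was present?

0.711 g

Total n(NaOH) added = 0.1651 x 0.03263 = 0.005387 mol.
n(HBr) used = 0.2398 x 0.007940 = 0.001904 mol, which equals the excess n(NaOH).
So n(NaOH) consumed by the sample = 0.005387 - 0.001904 = 0.003483 mol.
n(KHC8H4O4) = 0.003483 / 1 = 0.003483 mol.
mass = 0.003483 mol x 204.22 g/mol = 0.711 g.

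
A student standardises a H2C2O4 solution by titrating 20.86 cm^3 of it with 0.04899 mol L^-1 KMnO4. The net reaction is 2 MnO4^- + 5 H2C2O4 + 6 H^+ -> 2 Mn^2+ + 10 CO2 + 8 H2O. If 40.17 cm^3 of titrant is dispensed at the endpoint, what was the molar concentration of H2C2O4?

0.236 M

n(KMnO4) = 0.04899 x 0.04017 = 0.001968 mol.
From the balanced equation, 2 mol KMnO4 reacts with 5 mol H2C2O4, so n(H2C2O4) = 0.001968 x 5/2 = 0.004920 mol.
[H2C2O4] = 0.004920 / 0.02086 L = 0.236 M.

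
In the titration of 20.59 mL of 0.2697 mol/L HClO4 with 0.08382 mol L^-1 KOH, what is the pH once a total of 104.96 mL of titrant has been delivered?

12.41

n(acid) = 0.2697 x 0.02059 = 0.005553 mol; n(KOH) added = 0.08382 x 0.1050 = 0.008798 mol.
Base is in excess by 0.008798 - 0.005553 = 0.003245 mol in a total volume of 0.1255 L.
[OH^-] = 0.003245/0.1255 = 0.02584 M, so pOH = 1.59 and pH = 14.00 - 1.59 = 12.41.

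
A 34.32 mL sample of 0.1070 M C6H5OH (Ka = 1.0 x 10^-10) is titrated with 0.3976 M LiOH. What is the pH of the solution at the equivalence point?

n(C6H5OH) = 0.1070 x 0.03432 = 0.003672 mol; V(LiOH) at equivalence = 0.003672/0.3976 = 0.009236 L.
At equivalence all the acid is converted to C6H5O-; total volume = 0.03432 + 0.009236 = 0.04356 L, so [C6H5O-] = 0.003672/0.04356 = 0.08431 M.
Kb = Kw/Ka = 1.0e-14 / 1.0 x 10^-10 = 0.000100.
[OH^-] = sqrt(Kb x [C6H5O-]) = sqrt(0.000100 x 0.08431) = 0.00290 M.
pOH = 2.54, so pH = 14.00 - 2.54 = 11.46.

11.46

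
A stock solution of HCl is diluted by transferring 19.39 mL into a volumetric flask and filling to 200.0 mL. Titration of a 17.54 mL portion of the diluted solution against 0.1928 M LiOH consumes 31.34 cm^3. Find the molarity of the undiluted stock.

3.55 M

n(LiOH) = 0.1928 x 0.03134 = 0.006042 mol.
n(HCl) in the aliquot = 0.006042 mol.
[diluted HCl] = 0.006042 / 0.01754 = 0.3445 M.
Dilution factor = 200.0/19.39 = 10.31, so [stock] = 0.3445 x 10.31 = 3.55 M.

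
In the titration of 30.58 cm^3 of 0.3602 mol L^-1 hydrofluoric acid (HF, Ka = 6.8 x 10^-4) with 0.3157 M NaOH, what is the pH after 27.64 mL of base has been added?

3.75

Initial n(HF) = 0.3602 x 0.03058 = 0.01101 mol.
n(NaOH) added = 0.3157 x 0.02764 = 0.008726 mol, converting that many moles of HF to F-.
Remaining n(HF) = 0.002289 mol; n(F-) = 0.008726 mol.
By Henderson-Hasselbalch, pH = pKa + log([A^-]/[HA]) = 3.17 + log(0.008726/0.002289) = 3.17 + (+0.58) = 3.75.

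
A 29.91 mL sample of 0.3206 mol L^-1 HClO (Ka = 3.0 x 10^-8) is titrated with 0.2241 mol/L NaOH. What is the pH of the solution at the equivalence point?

10.32

n(HClO) = 0.3206 x 0.02991 = 0.009589 mol; V(NaOH) at equivalence = 0.009589/0.2241 = 0.04279 L.
At equivalence all the acid is converted to ClO-; total volume = 0.02991 + 0.04279 = 0.07270 L, so [ClO-] = 0.009589/0.07270 = 0.1319 M.
Kb = Kw/Ka = 1.0e-14 / 3.0 x 10^-8 = 3.33e-7.
[OH^-] = sqrt(Kb x [ClO-]) = sqrt(3.33e-7 x 0.1319) = 0.000210 M.
pOH = 3.68, so pH = 14.00 - 3.68 = 10.32.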